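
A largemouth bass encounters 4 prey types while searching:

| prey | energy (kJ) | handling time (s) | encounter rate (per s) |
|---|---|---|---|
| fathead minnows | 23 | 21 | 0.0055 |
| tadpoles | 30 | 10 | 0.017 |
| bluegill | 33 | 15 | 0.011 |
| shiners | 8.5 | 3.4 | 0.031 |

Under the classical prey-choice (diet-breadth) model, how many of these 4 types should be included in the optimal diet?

E/h in descending order: tadpoles 3, shiners 2.5, bluegill 2.2, fathead minnows 1.1 kJ/s. The optimal diet is the largest prefix of this list for which every included type satisfies E_i/h_i > R on the types above it.
Rate on top 1: 0.4359. shiners: 2.5 > 0.4359 → include.
Rate on top 2: 0.6065. bluegill: 2.2 > 0.6065 → include.
Rate on top 3: 0.789. fathead minnows: 1.1 > 0.789 → include.
Optimal diet: tadpoles, shiners, bluegill, fathead minnows — 4 of 4 types.

4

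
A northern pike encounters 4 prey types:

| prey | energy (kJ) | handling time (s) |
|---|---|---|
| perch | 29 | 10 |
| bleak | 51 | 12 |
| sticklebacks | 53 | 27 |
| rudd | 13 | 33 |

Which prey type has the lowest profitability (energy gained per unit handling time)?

In descending order of E/h:
bleak: 51/12 = 4.25 kJ/s
perch: 29/10 = 2.9 kJ/s
sticklebacks: 53/27 = 1.96 kJ/s
rudd: 13/33 = 0.394 kJ/s

rudd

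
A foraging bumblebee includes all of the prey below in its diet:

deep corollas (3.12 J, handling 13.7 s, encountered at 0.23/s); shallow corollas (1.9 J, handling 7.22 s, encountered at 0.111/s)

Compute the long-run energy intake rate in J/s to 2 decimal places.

0.19 J/s

R = (0.23×3.12 + 0.111×1.9) / (1 + 0.23×13.7 + 0.111×7.22) = 0.9285/4.952 = 0.1875 J/s.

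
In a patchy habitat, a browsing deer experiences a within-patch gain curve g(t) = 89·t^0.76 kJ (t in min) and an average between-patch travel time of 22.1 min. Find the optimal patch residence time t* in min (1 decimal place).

Optimal t* satisfies g'(t*) = g(t*)/(T + t*).
g'(t) = 0.76·89·t^-0.24. Setting 0.76·89·t^-0.24 = 89·t^0.76/(22.1+t) gives 0.76(22.1+t) = t, so 0.24·t = 0.76×22.1.
t* = 0.76×22.1/0.24 = 69.98 min.

70.0 min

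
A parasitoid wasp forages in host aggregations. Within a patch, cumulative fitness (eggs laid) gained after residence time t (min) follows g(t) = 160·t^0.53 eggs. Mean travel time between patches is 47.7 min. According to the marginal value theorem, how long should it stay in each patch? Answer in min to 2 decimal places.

53.79 min

Maximise g(t)/(T+t): set derivative to zero → g'(t)(T+t) = g(t).
g'(t) = 0.53·160·t^-0.47. Setting 0.53·160·t^-0.47 = 160·t^0.53/(47.7+t) gives 0.53(47.7+t) = t, so 0.47·t = 0.53×47.7.
t* = 0.53×47.7/0.47 = 53.79 min.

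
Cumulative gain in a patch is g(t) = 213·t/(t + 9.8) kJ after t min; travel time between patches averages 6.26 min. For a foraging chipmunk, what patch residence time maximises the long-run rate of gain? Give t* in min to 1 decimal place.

Optimal t* satisfies g'(t*) = g(t*)/(T + t*).
g'(t) = 213·9.8/(t + 9.8)². Setting 213·9.8/(t+9.8)² = 213t/[(t+9.8)(6.26+t)] gives 9.8(6.26+t) = t(t+9.8), so t² = 9.8×6.26 = 61.35.
t* = √61.35 = 7.832 min.

7.8 min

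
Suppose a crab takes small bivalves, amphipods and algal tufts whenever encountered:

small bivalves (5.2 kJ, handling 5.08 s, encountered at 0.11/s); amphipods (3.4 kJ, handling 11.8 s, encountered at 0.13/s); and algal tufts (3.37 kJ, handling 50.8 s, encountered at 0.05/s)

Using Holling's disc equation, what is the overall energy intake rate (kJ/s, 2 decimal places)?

R = Σλ_iE_i / (1 + Σλ_ih_i)
Numerator: 0.11×5.2 + 0.13×3.4 + 0.05×3.37 = 1.183
Denominator: 1 + 0.11×5.08 + 0.13×11.8 + 0.05×50.8 = 5.633
R = 1.183/5.633 = 0.2099 kJ/s

0.21 kJ/s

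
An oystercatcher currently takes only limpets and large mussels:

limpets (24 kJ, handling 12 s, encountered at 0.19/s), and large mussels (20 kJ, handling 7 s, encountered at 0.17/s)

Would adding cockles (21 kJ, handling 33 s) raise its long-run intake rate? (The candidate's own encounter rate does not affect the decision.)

No

Intake rate on the current diet: R = (0.19×24 + 0.17×20) / (1 + 0.19×12 + 0.17×7) = 7.96/4.47 = 1.781 kJ/s.
cockles: E/h = 21/33 = 0.6364 kJ/s.
0.6364 < 1.781, so adding cockles would lower the average — exclude it.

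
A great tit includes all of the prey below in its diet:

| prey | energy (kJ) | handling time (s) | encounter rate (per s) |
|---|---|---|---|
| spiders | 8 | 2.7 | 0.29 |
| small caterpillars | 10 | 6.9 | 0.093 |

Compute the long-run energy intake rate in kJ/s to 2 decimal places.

R = Σλ_iE_i / (1 + Σλ_ih_i)
Numerator: 0.29×8 + 0.093×10 = 3.25
Denominator: 1 + 0.29×2.7 + 0.093×6.9 = 2.425
R = 3.25/2.425 = 1.34 kJ/s

1.34 kJ/s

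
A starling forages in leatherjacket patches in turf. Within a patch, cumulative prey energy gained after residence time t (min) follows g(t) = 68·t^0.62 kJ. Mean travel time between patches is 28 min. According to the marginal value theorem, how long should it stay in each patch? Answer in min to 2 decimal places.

45.68 min

By the marginal value theorem, leave when the instantaneous gain rate g'(t) equals the habitat-wide average g(t)/(T + t).
g'(t) = 0.62·68·t^-0.38. Setting 0.62·68·t^-0.38 = 68·t^0.62/(28+t) gives 0.62(28+t) = t, so 0.38·t = 0.62×28.
t* = 0.62×28/0.38 = 45.68 min.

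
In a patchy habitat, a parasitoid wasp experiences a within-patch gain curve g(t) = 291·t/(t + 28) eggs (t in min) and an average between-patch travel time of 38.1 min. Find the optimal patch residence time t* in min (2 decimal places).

32.66 min

Optimal t* satisfies g'(t*) = g(t*)/(T + t*).
g'(t) = 291·28/(t + 28)². Setting 291·28/(t+28)² = 291t/[(t+28)(38.1+t)] gives 28(38.1+t) = t(t+28), so t² = 28×38.1 = 1067.
t* = √1067 = 32.66 min.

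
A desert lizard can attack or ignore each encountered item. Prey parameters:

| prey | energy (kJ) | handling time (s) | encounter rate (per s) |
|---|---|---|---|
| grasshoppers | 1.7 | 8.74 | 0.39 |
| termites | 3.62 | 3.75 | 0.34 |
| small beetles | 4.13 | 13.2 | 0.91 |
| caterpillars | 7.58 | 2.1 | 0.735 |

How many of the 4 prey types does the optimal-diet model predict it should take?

Rank by E/h (kJ/s): caterpillars 3.61, termites 0.965, small beetles 0.313, grasshoppers 0.195. Include each in turn until the next type's E/h falls below the running intake rate.
Rate on top 1: 2.19. termites: 0.965 < 2.19 → exclude; stop.
Optimal diet: caterpillars — 1 of 4 types.

1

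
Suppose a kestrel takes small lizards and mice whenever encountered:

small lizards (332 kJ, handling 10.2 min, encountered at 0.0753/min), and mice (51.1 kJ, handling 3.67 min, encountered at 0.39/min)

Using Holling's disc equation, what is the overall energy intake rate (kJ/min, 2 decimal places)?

Energy encountered per unit search time: 0.0753×332 + 0.39×51.1 = 44.93 kJ/min.
Handling time per unit search time: 0.0753×10.2 + 0.39×3.67 = 2.199.
Rate = 44.93/(1 + 2.199) = 14.04 kJ/min.

14.04 kJ/min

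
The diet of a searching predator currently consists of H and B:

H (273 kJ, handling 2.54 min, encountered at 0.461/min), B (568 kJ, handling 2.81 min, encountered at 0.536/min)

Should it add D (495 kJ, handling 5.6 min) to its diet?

No

Intake rate on the current diet: R = (0.461×273 + 0.536×568) / (1 + 0.461×2.54 + 0.536×2.81) = 430.3/3.677 = 117 kJ/min.
D: E/h = 495/5.6 = 88.39 kJ/min.
Since 88.39 < R, time spent handling D is better spent searching.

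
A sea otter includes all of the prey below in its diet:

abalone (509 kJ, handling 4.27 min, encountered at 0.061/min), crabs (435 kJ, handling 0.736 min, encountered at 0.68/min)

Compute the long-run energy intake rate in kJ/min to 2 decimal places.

185.61 kJ/min

R = (0.061×509 + 0.68×435) / (1 + 0.061×4.27 + 0.68×0.736) = 326.8/1.761 = 185.6 kJ/min.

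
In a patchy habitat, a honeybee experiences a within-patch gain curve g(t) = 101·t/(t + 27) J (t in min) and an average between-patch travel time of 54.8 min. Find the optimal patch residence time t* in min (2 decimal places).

38.47 min

By the marginal value theorem, leave when the instantaneous gain rate g'(t) equals the habitat-wide average g(t)/(T + t).
g'(t) = 101·27/(t + 27)². Setting 101·27/(t+27)² = 101t/[(t+27)(54.8+t)] gives 27(54.8+t) = t(t+27), so t² = 27×54.8 = 1480.
t* = √1480 = 38.47 min.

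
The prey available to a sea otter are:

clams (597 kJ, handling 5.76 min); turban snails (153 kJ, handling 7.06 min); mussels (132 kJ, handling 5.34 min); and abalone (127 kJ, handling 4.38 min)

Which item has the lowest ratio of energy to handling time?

Profitability E/h (kJ/min): clams = 597/5.76 = 104, turban snails = 153/7.06 = 21.7, mussels = 132/5.34 = 24.7, abalone = 127/4.38 = 29.
Ranked: clams > abalone > mussels > turban snails.

turban snails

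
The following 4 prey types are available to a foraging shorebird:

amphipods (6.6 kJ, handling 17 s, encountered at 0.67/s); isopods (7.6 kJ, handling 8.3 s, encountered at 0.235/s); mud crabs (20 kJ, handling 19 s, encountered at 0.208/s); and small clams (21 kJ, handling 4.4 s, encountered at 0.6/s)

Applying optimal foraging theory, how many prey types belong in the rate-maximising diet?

E/h in descending order: small clams 4.77, mud crabs 1.05, isopods 0.916, amphipods 0.388 kJ/s. The optimal diet is the largest prefix of this list for which every included type satisfies E_i/h_i > R on the types above it.
Rate on top 1: 3.462. mud crabs: 1.05 < 3.462 → exclude; stop.
Optimal diet: small clams — 1 of 4 types.

1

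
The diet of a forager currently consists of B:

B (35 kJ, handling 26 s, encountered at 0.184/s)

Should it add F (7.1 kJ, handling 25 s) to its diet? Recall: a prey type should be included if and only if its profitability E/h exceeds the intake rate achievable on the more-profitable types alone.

On B alone, R = ΣλE/(1+Σλh) = 6.44/5.784 = 1.113 kJ/s.
F: E/h = 7.1/25 = 0.284 kJ/s.
Since 0.284 < R, time spent handling F is better spent searching.

No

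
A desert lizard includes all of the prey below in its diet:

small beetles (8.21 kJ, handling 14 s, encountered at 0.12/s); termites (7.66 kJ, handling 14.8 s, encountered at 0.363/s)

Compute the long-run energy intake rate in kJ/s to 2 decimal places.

R = (0.12×8.21 + 0.363×7.66) / (1 + 0.12×14 + 0.363×14.8) = 3.766/8.052 = 0.4677 kJ/s.

0.47 kJ/s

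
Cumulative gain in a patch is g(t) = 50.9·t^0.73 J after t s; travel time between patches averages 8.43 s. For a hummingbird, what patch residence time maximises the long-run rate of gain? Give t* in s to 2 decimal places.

Maximise g(t)/(T+t): set derivative to zero → g'(t)(T+t) = g(t).
g'(t) = 0.73·50.9·t^-0.27. Setting 0.73·50.9·t^-0.27 = 50.9·t^0.73/(8.43+t) gives 0.73(8.43+t) = t, so 0.27·t = 0.73×8.43.
t* = 0.73×8.43/0.27 = 22.79 s.

22.79 s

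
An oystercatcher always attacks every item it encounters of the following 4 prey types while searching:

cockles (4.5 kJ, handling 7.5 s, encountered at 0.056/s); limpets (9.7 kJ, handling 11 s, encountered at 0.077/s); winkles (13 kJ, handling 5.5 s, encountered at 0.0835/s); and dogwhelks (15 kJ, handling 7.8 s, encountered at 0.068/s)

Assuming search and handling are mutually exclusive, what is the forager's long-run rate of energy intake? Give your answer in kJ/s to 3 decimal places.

0.953 kJ/s

Energy encountered per unit search time: 0.056×4.5 + 0.077×9.7 + 0.0835×13 + 0.068×15 = 3.104 kJ/s.
Handling time per unit search time: 0.056×7.5 + 0.077×11 + 0.0835×5.5 + 0.068×7.8 = 2.257.
Rate = 3.104/(1 + 2.257) = 0.9532 kJ/s.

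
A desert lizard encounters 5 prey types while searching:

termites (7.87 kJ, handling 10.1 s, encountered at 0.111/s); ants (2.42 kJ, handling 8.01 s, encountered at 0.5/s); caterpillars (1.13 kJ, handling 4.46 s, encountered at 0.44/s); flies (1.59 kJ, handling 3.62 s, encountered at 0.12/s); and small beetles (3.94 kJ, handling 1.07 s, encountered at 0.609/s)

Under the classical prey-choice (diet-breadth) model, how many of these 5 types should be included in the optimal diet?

Rank by E/h (kJ/s): small beetles 3.68, termites 0.779, flies 0.439, ants 0.302, caterpillars 0.253. Include each in turn until the next type's E/h falls below the running intake rate.
Rate on top 1: 1.453. termites: 0.779 < 1.453 → exclude; stop.
Optimal diet: small beetles — 1 of 5 types.

1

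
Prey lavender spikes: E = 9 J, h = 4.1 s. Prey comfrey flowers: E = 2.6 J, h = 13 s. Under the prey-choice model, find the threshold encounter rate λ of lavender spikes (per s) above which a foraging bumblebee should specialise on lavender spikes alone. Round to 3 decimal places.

The zero-one rule: include comfrey flowers iff E₂/h₂ > λE₁/(1+λh₁). Equality gives the switch point.
λE₁h₂ = E₂ + λE₂h₁ ⇒ λ = E₂/(E₁h₂ − E₂h₁) = 2.6/(117 − 10.66) = 0.02445 per s.

0.024 per s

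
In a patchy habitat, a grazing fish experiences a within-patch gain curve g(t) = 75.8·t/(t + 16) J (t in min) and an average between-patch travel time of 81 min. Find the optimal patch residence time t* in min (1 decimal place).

Maximise g(t)/(T+t): set derivative to zero → g'(t)(T+t) = g(t).
g'(t) = 75.8·16/(t + 16)². Setting 75.8·16/(t+16)² = 75.8t/[(t+16)(81+t)] gives 16(81+t) = t(t+16), so t² = 16×81 = 1296.
t* = √1296 = 36 min.

36.0 min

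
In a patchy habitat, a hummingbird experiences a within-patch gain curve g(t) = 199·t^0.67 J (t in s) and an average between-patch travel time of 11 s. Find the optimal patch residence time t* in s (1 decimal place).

Optimal t* satisfies g'(t*) = g(t*)/(T + t*).
g'(t) = 0.67·199·t^-0.33. Setting 0.67·199·t^-0.33 = 199·t^0.67/(11+t) gives 0.67(11+t) = t, so 0.33·t = 0.67×11.
t* = 0.67×11/0.33 = 22.33 s.

22.3 s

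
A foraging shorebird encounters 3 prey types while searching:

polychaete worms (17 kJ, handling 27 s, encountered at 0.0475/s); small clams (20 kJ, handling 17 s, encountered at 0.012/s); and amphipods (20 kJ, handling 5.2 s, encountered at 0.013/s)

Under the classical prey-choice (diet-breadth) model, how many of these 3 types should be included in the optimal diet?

3

Profitabilities (E/h, kJ/s): amphipods 3.85, small clams 1.18, polychaete worms 0.63. Add prey in this order while the next type's profitability exceeds the intake rate on those already taken.
Rate on top 1: 0.2435. small clams: 1.18 > 0.2435 → include.
Rate on top 2: 0.3932. polychaete worms: 0.63 > 0.3932 → include.
Optimal diet: amphipods, small clams, polychaete worms — 3 of 3 types.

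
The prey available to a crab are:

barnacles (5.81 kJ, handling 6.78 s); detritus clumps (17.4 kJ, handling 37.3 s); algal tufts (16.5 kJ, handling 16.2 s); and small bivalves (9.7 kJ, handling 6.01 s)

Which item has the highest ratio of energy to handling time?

In descending order of E/h:
small bivalves: 9.7/6.01 = 1.61 kJ/s
algal tufts: 16.5/16.2 = 1.02 kJ/s
barnacles: 5.81/6.78 = 0.857 kJ/s
detritus clumps: 17.4/37.3 = 0.466 kJ/s

small bivalves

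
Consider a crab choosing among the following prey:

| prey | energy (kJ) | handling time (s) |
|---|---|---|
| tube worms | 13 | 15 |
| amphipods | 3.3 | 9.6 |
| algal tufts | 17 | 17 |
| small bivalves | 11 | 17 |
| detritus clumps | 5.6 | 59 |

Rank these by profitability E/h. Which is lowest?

Profitability E/h (kJ/s): tube worms = 13/15 = 0.867, amphipods = 3.3/9.6 = 0.344, algal tufts = 17/17 = 1, small bivalves = 11/17 = 0.647, detritus clumps = 5.6/59 = 0.0949.
Ranked: algal tufts > tube worms > small bivalves > amphipods > detritus clumps.

detritus clumps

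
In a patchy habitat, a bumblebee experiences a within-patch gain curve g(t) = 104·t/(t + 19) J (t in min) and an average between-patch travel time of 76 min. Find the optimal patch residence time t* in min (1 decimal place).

38.0 min

Maximise g(t)/(T+t): set derivative to zero → g'(t)(T+t) = g(t).
g'(t) = 104·19/(t + 19)². Setting 104·19/(t+19)² = 104t/[(t+19)(76+t)] gives 19(76+t) = t(t+19), so t² = 19×76 = 1444.
t* = √1444 = 38 min.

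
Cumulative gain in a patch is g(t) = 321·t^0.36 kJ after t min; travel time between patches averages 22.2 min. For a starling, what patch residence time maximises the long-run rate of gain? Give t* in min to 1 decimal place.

By the marginal value theorem, leave when the instantaneous gain rate g'(t) equals the habitat-wide average g(t)/(T + t).
g'(t) = 0.36·321·t^-0.64. Setting 0.36·321·t^-0.64 = 321·t^0.36/(22.2+t) gives 0.36(22.2+t) = t, so 0.64·t = 0.36×22.2.
t* = 0.36×22.2/0.64 = 12.49 min.

12.5 min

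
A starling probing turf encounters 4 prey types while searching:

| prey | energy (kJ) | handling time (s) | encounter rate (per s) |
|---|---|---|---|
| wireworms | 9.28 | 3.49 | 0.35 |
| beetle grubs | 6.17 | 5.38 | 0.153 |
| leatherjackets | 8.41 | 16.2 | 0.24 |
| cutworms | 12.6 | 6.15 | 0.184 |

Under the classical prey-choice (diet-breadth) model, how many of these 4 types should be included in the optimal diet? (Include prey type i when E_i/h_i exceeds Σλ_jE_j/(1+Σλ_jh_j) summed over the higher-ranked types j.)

2

E/h in descending order: wireworms 2.66, cutworms 2.05, beetle grubs 1.15, leatherjackets 0.519 kJ/s. The optimal diet is the largest prefix of this list for which every included type satisfies E_i/h_i > R on the types above it.
Rate on top 1: 1.462. cutworms: 2.05 > 1.462 → include.
Rate on top 2: 1.66. beetle grubs: 1.15 < 1.66 → exclude; stop.
Optimal diet: wireworms, cutworms — 2 of 4 types.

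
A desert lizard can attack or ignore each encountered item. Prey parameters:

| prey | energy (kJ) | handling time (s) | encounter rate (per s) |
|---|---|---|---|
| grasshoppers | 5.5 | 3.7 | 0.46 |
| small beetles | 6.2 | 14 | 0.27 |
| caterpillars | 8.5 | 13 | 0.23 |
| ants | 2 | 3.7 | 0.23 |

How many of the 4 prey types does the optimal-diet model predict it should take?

1

E/h in descending order: grasshoppers 1.49, caterpillars 0.654, ants 0.541, small beetles 0.443 kJ/s. The optimal diet is the largest prefix of this list for which every included type satisfies E_i/h_i > R on the types above it.
Rate on top 1: 0.9363. caterpillars: 0.654 < 0.9363 → exclude; stop.
Optimal diet: grasshoppers — 1 of 4 types.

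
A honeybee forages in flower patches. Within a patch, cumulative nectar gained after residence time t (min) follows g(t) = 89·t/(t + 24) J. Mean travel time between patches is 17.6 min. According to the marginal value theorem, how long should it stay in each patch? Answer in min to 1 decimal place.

By the marginal value theorem, leave when the instantaneous gain rate g'(t) equals the habitat-wide average g(t)/(T + t).
g'(t) = 89·24/(t + 24)². Setting 89·24/(t+24)² = 89t/[(t+24)(17.6+t)] gives 24(17.6+t) = t(t+24), so t² = 24×17.6 = 422.4.
t* = √422.4 = 20.55 min.

20.6 min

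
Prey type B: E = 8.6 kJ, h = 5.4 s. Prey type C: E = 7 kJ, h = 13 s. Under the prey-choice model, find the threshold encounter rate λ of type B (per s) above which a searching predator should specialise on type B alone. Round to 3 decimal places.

0.095 per s

At the threshold, the rate on type B alone equals the profitability of type C: λ·8.6/(1 + λ·5.4) = 7/13 = 0.5385.
Rearranging, λ(8.6 − 0.5385×5.4) = 0.5385, so λ = 0.5385/5.692 = 0.09459 per s.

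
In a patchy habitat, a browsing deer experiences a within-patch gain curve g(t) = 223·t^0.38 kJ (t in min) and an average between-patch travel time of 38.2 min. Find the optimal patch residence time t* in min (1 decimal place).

By the marginal value theorem, leave when the instantaneous gain rate g'(t) equals the habitat-wide average g(t)/(T + t).
g'(t) = 0.38·223·t^-0.62. Setting 0.38·223·t^-0.62 = 223·t^0.38/(38.2+t) gives 0.38(38.2+t) = t, so 0.62·t = 0.38×38.2.
t* = 0.38×38.2/0.62 = 23.41 min.

23.4 min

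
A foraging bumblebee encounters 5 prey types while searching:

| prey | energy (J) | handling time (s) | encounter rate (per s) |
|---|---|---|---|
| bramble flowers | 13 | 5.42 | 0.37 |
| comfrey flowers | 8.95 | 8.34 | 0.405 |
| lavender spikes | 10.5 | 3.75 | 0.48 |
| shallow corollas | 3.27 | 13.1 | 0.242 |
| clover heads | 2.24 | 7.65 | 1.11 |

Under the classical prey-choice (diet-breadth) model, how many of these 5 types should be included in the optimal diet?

Profitabilities (E/h, J/s): lavender spikes 2.8, bramble flowers 2.4, comfrey flowers 1.07, clover heads 0.293, shallow corollas 0.25. Add prey in this order while the next type's profitability exceeds the intake rate on those already taken.
Rate on top 1: 1.8. bramble flowers: 2.4 > 1.8 → include.
Rate on top 2: 2.05. comfrey flowers: 1.07 < 2.05 → exclude; stop.
Optimal diet: lavender spikes, bramble flowers — 2 of 5 types.

2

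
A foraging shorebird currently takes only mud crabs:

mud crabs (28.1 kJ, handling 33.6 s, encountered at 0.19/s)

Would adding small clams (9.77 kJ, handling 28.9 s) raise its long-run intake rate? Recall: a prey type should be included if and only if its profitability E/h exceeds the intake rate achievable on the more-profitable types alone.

On mud crabs alone, R = ΣλE/(1+Σλh) = 5.339/7.384 = 0.723 kJ/s.
small clams: E/h = 9.77/28.9 = 0.3381 kJ/s.
Since 0.3381 < R, time spent handling small clams is better spent searching.

No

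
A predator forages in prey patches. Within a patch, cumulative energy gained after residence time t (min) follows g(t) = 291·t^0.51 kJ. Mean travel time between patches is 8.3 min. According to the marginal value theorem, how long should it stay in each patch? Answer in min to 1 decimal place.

8.6 min

By the marginal value theorem, leave when the instantaneous gain rate g'(t) equals the habitat-wide average g(t)/(T + t).
g'(t) = 0.51·291·t^-0.49. Setting 0.51·291·t^-0.49 = 291·t^0.51/(8.3+t) gives 0.51(8.3+t) = t, so 0.49·t = 0.51×8.3.
t* = 0.51×8.3/0.49 = 8.639 min.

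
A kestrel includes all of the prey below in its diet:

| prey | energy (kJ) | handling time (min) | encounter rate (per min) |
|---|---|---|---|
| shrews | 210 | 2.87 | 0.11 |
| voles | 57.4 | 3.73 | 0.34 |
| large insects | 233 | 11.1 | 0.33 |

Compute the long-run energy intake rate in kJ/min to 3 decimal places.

19.130 kJ/min

R = Σλ_iE_i / (1 + Σλ_ih_i)
Numerator: 0.11×210 + 0.34×57.4 + 0.33×233 = 119.5
Denominator: 1 + 0.11×2.87 + 0.34×3.73 + 0.33×11.1 = 6.247
R = 119.5/6.247 = 19.13 kJ/min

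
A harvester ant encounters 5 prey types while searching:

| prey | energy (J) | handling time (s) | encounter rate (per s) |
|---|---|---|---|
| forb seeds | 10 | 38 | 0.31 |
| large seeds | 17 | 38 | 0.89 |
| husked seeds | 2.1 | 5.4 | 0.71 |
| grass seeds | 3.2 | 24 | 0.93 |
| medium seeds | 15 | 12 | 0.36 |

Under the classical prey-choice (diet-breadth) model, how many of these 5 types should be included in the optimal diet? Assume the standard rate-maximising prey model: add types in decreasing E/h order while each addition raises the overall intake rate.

1

E/h in descending order: medium seeds 1.25, large seeds 0.447, husked seeds 0.389, forb seeds 0.263, grass seeds 0.133 J/s. The optimal diet is the largest prefix of this list for which every included type satisfies E_i/h_i > R on the types above it.
Rate on top 1: 1.015. large seeds: 0.447 < 1.015 → exclude; stop.
Optimal diet: medium seeds — 1 of 5 types.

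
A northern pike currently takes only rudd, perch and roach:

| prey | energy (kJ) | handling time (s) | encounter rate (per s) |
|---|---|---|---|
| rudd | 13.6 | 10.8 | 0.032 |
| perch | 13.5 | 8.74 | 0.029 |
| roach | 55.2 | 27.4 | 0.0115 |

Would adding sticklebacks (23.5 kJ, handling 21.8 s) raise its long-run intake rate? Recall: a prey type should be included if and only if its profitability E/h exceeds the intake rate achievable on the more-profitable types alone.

On rudd, perch and roach alone, R = ΣλE/(1+Σλh) = 1.462/1.914 = 0.7635 kJ/s.
Profitability of sticklebacks: 23.5/21.8 = 1.078 kJ/s.
1.078 > 0.7635, so adding sticklebacks raises the average — include it.

Yes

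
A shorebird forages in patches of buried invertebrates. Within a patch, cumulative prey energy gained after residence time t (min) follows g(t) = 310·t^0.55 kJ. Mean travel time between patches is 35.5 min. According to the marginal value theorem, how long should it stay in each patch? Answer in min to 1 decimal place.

43.4 min

Optimal t* satisfies g'(t*) = g(t*)/(T + t*).
g'(t) = 0.55·310·t^-0.45. Setting 0.55·310·t^-0.45 = 310·t^0.55/(35.5+t) gives 0.55(35.5+t) = t, so 0.45·t = 0.55×35.5.
t* = 0.55×35.5/0.45 = 43.39 min.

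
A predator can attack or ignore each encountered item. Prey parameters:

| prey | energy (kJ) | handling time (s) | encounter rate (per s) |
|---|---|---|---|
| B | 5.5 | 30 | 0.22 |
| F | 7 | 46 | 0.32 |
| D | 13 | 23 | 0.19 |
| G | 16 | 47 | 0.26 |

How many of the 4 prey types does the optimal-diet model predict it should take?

E/h in descending order: D 0.565, G 0.34, B 0.183, F 0.152 kJ/s. The optimal diet is the largest prefix of this list for which every included type satisfies E_i/h_i > R on the types above it.
Rate on top 1: 0.46. G: 0.34 < 0.46 → exclude; stop.
Optimal diet: D — 1 of 4 types.

1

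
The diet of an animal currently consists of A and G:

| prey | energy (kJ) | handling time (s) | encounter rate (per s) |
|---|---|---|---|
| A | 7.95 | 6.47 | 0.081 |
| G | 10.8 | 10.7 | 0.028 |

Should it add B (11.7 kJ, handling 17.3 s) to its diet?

Intake rate on the current diet: R = (0.081×7.95 + 0.028×10.8) / (1 + 0.081×6.47 + 0.028×10.7) = 0.9464/1.824 = 0.5189 kJ/s.
Profitability of B: 11.7/17.3 = 0.6763 kJ/s.
Since 0.6763 > R, including B increases the long-run rate.

Yes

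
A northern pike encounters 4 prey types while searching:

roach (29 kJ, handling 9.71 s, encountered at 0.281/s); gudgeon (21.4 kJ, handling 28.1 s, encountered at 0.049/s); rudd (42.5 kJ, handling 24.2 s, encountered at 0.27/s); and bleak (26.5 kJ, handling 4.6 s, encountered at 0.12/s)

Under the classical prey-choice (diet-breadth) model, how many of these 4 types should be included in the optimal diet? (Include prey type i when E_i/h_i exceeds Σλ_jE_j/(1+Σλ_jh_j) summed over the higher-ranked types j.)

2

Rank by E/h (kJ/s): bleak 5.76, roach 2.99, rudd 1.76, gudgeon 0.762. Include each in turn until the next type's E/h falls below the running intake rate.
Rate on top 1: 2.049. roach: 2.99 > 2.049 → include.
Rate on top 2: 2.647. rudd: 1.76 < 2.647 → exclude; stop.
Optimal diet: bleak, roach — 2 of 4 types.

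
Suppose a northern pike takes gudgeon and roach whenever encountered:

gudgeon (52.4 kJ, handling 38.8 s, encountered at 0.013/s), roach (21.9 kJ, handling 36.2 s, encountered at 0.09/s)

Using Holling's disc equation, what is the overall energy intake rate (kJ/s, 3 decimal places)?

0.557 kJ/s

Energy encountered per unit search time: 0.013×52.4 + 0.09×21.9 = 2.652 kJ/s.
Handling time per unit search time: 0.013×38.8 + 0.09×36.2 = 3.762.
Rate = 2.652/(1 + 3.762) = 0.5569 kJ/s.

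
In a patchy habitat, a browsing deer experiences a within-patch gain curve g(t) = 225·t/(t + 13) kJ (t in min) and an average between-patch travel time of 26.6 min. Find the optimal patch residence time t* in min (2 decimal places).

Optimal t* satisfies g'(t*) = g(t*)/(T + t*).
g'(t) = 225·13/(t + 13)². Setting 225·13/(t+13)² = 225t/[(t+13)(26.6+t)] gives 13(26.6+t) = t(t+13), so t² = 13×26.6 = 345.8.
t* = √345.8 = 18.6 min.

18.60 min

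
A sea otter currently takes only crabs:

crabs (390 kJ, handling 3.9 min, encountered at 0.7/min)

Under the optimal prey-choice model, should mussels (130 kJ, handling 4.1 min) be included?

Intake rate on the current diet: R = (0.7×390) / (1 + 0.7×3.9) = 273/3.73 = 73.19 kJ/min.
Profitability of mussels: 130/4.1 = 31.71 kJ/min.
31.71 < 73.19, so adding mussels would lower the average — exclude it.

No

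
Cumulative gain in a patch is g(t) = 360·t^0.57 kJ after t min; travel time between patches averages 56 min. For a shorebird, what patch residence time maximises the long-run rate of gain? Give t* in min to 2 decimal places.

74.23 min

By the marginal value theorem, leave when the instantaneous gain rate g'(t) equals the habitat-wide average g(t)/(T + t).
g'(t) = 0.57·360·t^-0.43. Setting 0.57·360·t^-0.43 = 360·t^0.57/(56+t) gives 0.57(56+t) = t, so 0.43·t = 0.57×56.
t* = 0.57×56/0.43 = 74.23 min.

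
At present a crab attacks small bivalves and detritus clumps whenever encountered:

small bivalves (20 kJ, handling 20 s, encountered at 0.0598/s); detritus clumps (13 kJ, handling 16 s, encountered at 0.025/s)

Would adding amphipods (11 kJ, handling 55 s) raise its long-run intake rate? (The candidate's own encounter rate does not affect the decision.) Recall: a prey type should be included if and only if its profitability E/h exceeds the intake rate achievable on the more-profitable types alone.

No

Intake rate on the current diet: R = (0.0598×20 + 0.025×13) / (1 + 0.0598×20 + 0.025×16) = 1.521/2.596 = 0.5859 kJ/s.
amphipods: E/h = 11/55 = 0.2 kJ/s.
0.2 < 0.5859, so adding amphipods would lower the average — exclude it.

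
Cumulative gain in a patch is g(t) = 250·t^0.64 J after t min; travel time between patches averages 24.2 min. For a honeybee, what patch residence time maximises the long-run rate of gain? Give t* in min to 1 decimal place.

43.0 min

Maximise g(t)/(T+t): set derivative to zero → g'(t)(T+t) = g(t).
g'(t) = 0.64·250·t^-0.36. Setting 0.64·250·t^-0.36 = 250·t^0.64/(24.2+t) gives 0.64(24.2+t) = t, so 0.36·t = 0.64×24.2.
t* = 0.64×24.2/0.36 = 43.02 min.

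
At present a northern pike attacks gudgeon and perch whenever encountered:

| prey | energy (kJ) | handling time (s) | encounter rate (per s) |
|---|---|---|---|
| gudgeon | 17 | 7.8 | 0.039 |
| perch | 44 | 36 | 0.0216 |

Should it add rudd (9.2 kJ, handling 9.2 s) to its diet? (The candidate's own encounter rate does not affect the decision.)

Yes

Intake rate on the current diet: R = (0.039×17 + 0.0216×44) / (1 + 0.039×7.8 + 0.0216×36) = 1.613/2.082 = 0.775 kJ/s.
Profitability of rudd: 9.2/9.2 = 1 kJ/s.
Since 1 > R, including rudd increases the long-run rate.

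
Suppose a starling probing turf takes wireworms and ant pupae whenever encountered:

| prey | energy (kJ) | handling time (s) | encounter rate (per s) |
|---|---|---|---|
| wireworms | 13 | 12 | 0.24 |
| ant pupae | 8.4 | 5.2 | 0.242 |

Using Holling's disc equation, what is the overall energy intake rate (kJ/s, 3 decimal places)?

1.003 kJ/s

Energy encountered per unit search time: 0.24×13 + 0.242×8.4 = 5.153 kJ/s.
Handling time per unit search time: 0.24×12 + 0.242×5.2 = 4.138.
Rate = 5.153/(1 + 4.138) = 1.003 kJ/s.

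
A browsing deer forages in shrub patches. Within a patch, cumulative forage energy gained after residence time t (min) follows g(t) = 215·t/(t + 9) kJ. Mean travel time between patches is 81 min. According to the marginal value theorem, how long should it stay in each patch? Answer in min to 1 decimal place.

By the marginal value theorem, leave when the instantaneous gain rate g'(t) equals the habitat-wide average g(t)/(T + t).
g'(t) = 215·9/(t + 9)². Setting 215·9/(t+9)² = 215t/[(t+9)(81+t)] gives 9(81+t) = t(t+9), so t² = 9×81 = 729.
t* = √729 = 27 min.

27.0 min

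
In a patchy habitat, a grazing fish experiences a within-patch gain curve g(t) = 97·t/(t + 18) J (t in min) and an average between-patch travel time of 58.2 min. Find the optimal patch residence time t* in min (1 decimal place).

Maximise g(t)/(T+t): set derivative to zero → g'(t)(T+t) = g(t).
g'(t) = 97·18/(t + 18)². Setting 97·18/(t+18)² = 97t/[(t+18)(58.2+t)] gives 18(58.2+t) = t(t+18), so t² = 18×58.2 = 1048.
t* = √1048 = 32.37 min.

32.4 min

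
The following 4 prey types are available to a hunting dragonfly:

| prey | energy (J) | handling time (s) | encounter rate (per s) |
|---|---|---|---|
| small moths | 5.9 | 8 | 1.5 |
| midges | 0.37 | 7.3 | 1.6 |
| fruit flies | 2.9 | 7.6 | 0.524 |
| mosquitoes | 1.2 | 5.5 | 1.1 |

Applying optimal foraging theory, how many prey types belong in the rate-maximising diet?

1

Profitabilities (E/h, J/s): small moths 0.738, fruit flies 0.382, mosquitoes 0.218, midges 0.0507. Add prey in this order while the next type's profitability exceeds the intake rate on those already taken.
Rate on top 1: 0.6808. fruit flies: 0.382 < 0.6808 → exclude; stop.
Optimal diet: small moths — 1 of 4 types.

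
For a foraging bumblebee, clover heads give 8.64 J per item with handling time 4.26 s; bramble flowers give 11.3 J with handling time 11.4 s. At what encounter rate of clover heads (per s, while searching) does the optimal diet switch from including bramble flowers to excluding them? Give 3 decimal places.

0.224 per s

Drop bramble flowers once their profitability E₂/h₂ falls below the rate achievable on clover heads alone: E₂/h₂ = λE₁/(1 + λh₁).
Solve for λ: λE₁h₂ = E₂(1 + λh₁) → λ(E₁h₂ − E₂h₁) = E₂ → λ = E₂/(E₁h₂ − E₂h₁).
λ = 11.3/(8.64×11.4 − 11.3×4.26) = 11.3/50.36 = 0.2244 per s.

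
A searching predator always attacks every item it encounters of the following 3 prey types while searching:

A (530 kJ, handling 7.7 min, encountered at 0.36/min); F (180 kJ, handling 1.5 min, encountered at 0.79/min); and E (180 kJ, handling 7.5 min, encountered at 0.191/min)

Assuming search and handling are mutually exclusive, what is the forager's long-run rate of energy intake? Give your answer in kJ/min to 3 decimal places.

Energy encountered per unit search time: 0.36×530 + 0.79×180 + 0.191×180 = 367.4 kJ/min.
Handling time per unit search time: 0.36×7.7 + 0.79×1.5 + 0.191×7.5 = 5.389.
Rate = 367.4/(1 + 5.389) = 57.5 kJ/min.

57.497 kJ/min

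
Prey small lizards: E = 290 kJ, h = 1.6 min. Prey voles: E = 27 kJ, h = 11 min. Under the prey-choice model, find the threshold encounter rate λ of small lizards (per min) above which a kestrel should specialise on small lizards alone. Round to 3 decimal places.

At the threshold, the rate on small lizards alone equals the profitability of voles: λ·290/(1 + λ·1.6) = 27/11 = 2.455.
Rearranging, λ(290 − 2.455×1.6) = 2.455, so λ = 2.455/286.1 = 0.00858 per min.

0.009 per min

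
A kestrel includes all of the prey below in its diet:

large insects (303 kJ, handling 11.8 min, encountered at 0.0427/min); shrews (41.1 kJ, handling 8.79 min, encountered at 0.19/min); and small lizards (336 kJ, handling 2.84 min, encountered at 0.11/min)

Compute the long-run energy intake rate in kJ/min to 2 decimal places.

16.55 kJ/min

R = Σλ_iE_i / (1 + Σλ_ih_i)
Numerator: 0.0427×303 + 0.19×41.1 + 0.11×336 = 57.71
Denominator: 1 + 0.0427×11.8 + 0.19×8.79 + 0.11×2.84 = 3.486
R = 57.71/3.486 = 16.55 kJ/min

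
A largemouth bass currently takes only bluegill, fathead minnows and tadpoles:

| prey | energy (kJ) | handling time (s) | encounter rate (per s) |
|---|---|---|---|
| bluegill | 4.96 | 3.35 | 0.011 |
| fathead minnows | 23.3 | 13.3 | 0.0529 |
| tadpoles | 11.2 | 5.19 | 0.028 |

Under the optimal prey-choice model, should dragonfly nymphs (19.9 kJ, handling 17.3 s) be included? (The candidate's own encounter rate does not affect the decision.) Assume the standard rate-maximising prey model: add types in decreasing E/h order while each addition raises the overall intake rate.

Current rate: (0.011×4.96 + 0.0529×23.3 + 0.028×11.2)/(1 + 0.011×3.35 + 0.0529×13.3 + 0.028×5.19) = 0.8489 kJ/s.
dragonfly nymphs: E/h = 19.9/17.3 = 1.15 kJ/s.
1.15 > 0.8489, so adding dragonfly nymphs raises the average — include it.

Yes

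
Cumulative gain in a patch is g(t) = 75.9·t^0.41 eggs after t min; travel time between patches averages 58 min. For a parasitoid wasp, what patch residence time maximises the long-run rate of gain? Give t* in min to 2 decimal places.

Maximise g(t)/(T+t): set derivative to zero → g'(t)(T+t) = g(t).
g'(t) = 0.41·75.9·t^-0.59. Setting 0.41·75.9·t^-0.59 = 75.9·t^0.41/(58+t) gives 0.41(58+t) = t, so 0.59·t = 0.41×58.
t* = 0.41×58/0.59 = 40.31 min.

40.31 min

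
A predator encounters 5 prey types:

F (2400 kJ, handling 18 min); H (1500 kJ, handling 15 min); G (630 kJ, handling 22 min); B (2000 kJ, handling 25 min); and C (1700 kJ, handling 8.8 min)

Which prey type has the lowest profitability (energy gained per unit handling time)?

Profitability E/h (kJ/min): F = 2400/18 = 133, H = 1500/15 = 100, G = 630/22 = 28.6, B = 2000/25 = 80, C = 1700/8.8 = 193.
Ranked: C > F > H > B > G.

G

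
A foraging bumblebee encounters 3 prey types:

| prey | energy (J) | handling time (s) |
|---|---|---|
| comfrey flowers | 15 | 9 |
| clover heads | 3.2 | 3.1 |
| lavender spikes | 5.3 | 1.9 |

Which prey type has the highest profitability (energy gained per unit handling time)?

In descending order of E/h:
lavender spikes: 5.3/1.9 = 2.79 J/s
comfrey flowers: 15/9 = 1.67 J/s
clover heads: 3.2/3.1 = 1.03 J/s

lavender spikes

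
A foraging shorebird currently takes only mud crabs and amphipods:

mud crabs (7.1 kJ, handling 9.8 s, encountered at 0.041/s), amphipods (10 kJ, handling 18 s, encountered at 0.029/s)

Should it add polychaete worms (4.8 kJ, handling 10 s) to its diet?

Yes

Intake rate on the current diet: R = (0.041×7.1 + 0.029×10) / (1 + 0.041×9.8 + 0.029×18) = 0.5811/1.924 = 0.3021 kJ/s.
Profitability of polychaete worms: 4.8/10 = 0.48 kJ/s.
Since 0.48 > R, including polychaete worms increases the long-run rate.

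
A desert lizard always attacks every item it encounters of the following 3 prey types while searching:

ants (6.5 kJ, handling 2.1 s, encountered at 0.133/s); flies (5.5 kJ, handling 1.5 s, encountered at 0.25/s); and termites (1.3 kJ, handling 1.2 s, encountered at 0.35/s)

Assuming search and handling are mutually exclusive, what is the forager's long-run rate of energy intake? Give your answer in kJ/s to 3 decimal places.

R = (0.133×6.5 + 0.25×5.5 + 0.35×1.3) / (1 + 0.133×2.1 + 0.25×1.5 + 0.35×1.2) = 2.695/2.074 = 1.299 kJ/s.

1.299 kJ/s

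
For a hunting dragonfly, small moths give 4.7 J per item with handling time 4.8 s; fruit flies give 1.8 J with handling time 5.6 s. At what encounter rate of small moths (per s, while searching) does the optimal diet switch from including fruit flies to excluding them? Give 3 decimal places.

The zero-one rule: include fruit flies iff E₂/h₂ > λE₁/(1+λh₁). Equality gives the switch point.
λE₁h₂ = E₂ + λE₂h₁ ⇒ λ = E₂/(E₁h₂ − E₂h₁) = 1.8/(26.32 − 8.64) = 0.1018 per s.

0.102 per s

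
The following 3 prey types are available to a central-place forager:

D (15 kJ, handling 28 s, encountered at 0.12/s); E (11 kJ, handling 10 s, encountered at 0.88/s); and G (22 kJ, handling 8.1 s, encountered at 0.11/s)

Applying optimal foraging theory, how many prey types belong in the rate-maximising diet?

1

Rank by E/h (kJ/s): G 2.72, E 1.1, D 0.536. Include each in turn until the next type's E/h falls below the running intake rate.
Rate on top 1: 1.28. E: 1.1 < 1.28 → exclude; stop.
Optimal diet: G — 1 of 3 types.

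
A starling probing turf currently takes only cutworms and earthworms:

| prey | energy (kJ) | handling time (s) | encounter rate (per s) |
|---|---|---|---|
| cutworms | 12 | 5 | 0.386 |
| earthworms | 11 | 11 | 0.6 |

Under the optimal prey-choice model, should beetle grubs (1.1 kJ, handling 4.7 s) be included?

Intake rate on the current diet: R = (0.386×12 + 0.6×11) / (1 + 0.386×5 + 0.6×11) = 11.23/9.53 = 1.179 kJ/s.
beetle grubs: E/h = 1.1/4.7 = 0.234 kJ/s.
0.234 < 1.179, so adding beetle grubs would lower the average — exclude it.

No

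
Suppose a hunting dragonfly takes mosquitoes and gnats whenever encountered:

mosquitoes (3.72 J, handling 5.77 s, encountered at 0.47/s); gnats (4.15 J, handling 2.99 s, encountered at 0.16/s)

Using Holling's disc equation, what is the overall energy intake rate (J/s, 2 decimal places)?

R = (0.47×3.72 + 0.16×4.15) / (1 + 0.47×5.77 + 0.16×2.99) = 2.412/4.19 = 0.5757 J/s.

0.58 J/s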